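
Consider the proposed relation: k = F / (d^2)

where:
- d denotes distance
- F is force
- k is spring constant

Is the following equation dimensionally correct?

No

d (distance) has dimensions [L].
F (force) has dimensions [L M T^-2].
k (spring constant) has dimensions [M T^-2].

Left side: [M T^-2]
Right side: [L^-1 M T^-2]

The two sides have different dimensions, so the equation is NOT dimensionally consistent.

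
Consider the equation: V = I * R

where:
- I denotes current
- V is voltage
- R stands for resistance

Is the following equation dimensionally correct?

Yes

I (current) has dimensions [I].
V (voltage) has dimensions [I^-1 L^2 M T^-3].
R (resistance) has dimensions [I^-2 L^2 M T^-3].

Left side: [I^-1 L^2 M T^-3]
Right side: [I^-1 L^2 M T^-3]

Both sides have the same dimensions, so the equation is dimensionally consistent.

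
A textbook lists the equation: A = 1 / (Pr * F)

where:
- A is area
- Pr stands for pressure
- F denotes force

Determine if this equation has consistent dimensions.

No

A (area) has dimensions [L^2].
Pr (pressure) has dimensions [L^-1 M T^-2].
F (force) has dimensions [L M T^-2].

Left side: [L^2]
Right side: [M^-2 T^4]

The two sides have different dimensions, so the equation is NOT dimensionally consistent.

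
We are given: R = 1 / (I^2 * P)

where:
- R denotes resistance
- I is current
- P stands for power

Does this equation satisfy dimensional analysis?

No

R (resistance) has dimensions [I^-2 L^2 M T^-3].
I (current) has dimensions [I].
P (power) has dimensions [L^2 M T^-3].

Left side: [I^-2 L^2 M T^-3]
Right side: [I^-2 L^-2 M^-1 T^3]

The two sides have different dimensions, so the equation is NOT dimensionally consistent.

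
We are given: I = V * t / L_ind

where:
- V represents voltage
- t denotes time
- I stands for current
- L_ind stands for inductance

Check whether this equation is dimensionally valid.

Yes

V (voltage) has dimensions [I^-1 L^2 M T^-3].
t (time) has dimensions [T].
I (current) has dimensions [I].
L_ind (inductance) has dimensions [I^-2 L^2 M T^-2].

Left side: [I]
Right side: [I]

Both sides have the same dimensions, so the equation is dimensionally consistent.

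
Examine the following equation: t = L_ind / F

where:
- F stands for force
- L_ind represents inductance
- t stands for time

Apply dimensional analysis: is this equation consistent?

No

F (force) has dimensions [L M T^-2].
L_ind (inductance) has dimensions [I^-2 L^2 M T^-2].
t (time) has dimensions [T].

Left side: [T]
Right side: [I^-2 L]

The two sides have different dimensions, so the equation is NOT dimensionally consistent.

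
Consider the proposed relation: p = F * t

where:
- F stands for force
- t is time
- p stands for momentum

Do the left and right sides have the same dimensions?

Yes

F (force) has dimensions [L M T^-2].
t (time) has dimensions [T].
p (momentum) has dimensions [L M T^-1].

Left side: [L M T^-1]
Right side: [L M T^-1]

Both sides have the same dimensions, so the equation is dimensionally consistent.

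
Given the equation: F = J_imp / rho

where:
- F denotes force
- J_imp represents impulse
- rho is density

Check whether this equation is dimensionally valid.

No

F (force) has dimensions [L M T^-2].
J_imp (impulse) has dimensions [L M T^-1].
rho (density) has dimensions [L^-3 M].

Left side: [L M T^-2]
Right side: [L^4 T^-1]

The two sides have different dimensions, so the equation is NOT dimensionally consistent.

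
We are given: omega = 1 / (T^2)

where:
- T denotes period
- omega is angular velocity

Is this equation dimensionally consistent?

No

T (period) has dimensions [T].
omega (angular velocity) has dimensions [T^-1].

Left side: [T^-1]
Right side: [T^-2]

The two sides have different dimensions, so the equation is NOT dimensionally consistent.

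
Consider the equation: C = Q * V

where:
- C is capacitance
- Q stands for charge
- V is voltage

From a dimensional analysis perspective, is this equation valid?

No

C (capacitance) has dimensions [I^2 L^-2 M^-1 T^4].
Q (charge) has dimensions [I T].
V (voltage) has dimensions [I^-1 L^2 M T^-3].

Left side: [I^2 L^-2 M^-1 T^4]
Right side: [L^2 M T^-2]

The two sides have different dimensions, so the equation is NOT dimensionally consistent.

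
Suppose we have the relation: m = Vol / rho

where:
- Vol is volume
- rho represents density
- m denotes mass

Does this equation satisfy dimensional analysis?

No

Vol (volume) has dimensions [L^3].
rho (density) has dimensions [L^-3 M].
m (mass) has dimensions [M].

Left side: [M]
Right side: [L^6 M^-1]

The two sides have different dimensions, so the equation is NOT dimensionally consistent.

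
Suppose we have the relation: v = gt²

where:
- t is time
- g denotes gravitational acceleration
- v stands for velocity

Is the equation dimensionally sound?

No

t (time) has dimensions [T].
g (gravitational acceleration) has dimensions [L T^-2].
v (velocity) has dimensions [L T^-1].

Left side: [L T^-1]
Right side: [L]

The two sides have different dimensions, so the equation is NOT dimensionally consistent.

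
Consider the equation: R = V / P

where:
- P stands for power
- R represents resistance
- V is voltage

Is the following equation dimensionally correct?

No

P (power) has dimensions [L^2 M T^-3].
R (resistance) has dimensions [I^-2 L^2 M T^-3].
V (voltage) has dimensions [I^-1 L^2 M T^-3].

Left side: [I^-2 L^2 M T^-3]
Right side: [I^-1]

The two sides have different dimensions, so the equation is NOT dimensionally consistent.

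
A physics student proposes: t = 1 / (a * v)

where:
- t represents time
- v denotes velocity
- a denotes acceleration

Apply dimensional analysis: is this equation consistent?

No

t (time) has dimensions [T].
v (velocity) has dimensions [L T^-1].
a (acceleration) has dimensions [L T^-2].

Left side: [T]
Right side: [L^-2 T^3]

The two sides have different dimensions, so the equation is NOT dimensionally consistent.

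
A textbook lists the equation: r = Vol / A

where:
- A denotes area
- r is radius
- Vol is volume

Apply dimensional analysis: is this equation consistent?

Yes

A (area) has dimensions [L^2].
r (radius) has dimensions [L].
Vol (volume) has dimensions [L^3].

Left side: [L]
Right side: [L]

Both sides have the same dimensions, so the equation is dimensionally consistent.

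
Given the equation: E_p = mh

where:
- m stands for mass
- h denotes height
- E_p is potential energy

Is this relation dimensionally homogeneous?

No

m (mass) has dimensions [M].
h (height) has dimensions [L].
E_p (potential energy) has dimensions [L^2 M T^-2].

Left side: [L^2 M T^-2]
Right side: [L M]

The two sides have different dimensions, so the equation is NOT dimensionally consistent.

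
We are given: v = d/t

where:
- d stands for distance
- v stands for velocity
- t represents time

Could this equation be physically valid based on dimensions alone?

Yes

d (distance) has dimensions [L].
v (velocity) has dimensions [L T^-1].
t (time) has dimensions [T].

Left side: [L T^-1]
Right side: [L T^-1]

Both sides have the same dimensions, so the equation is dimensionally consistent.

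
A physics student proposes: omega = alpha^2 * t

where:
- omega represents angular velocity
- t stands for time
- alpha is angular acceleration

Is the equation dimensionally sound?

No

omega (angular velocity) has dimensions [T^-1].
t (time) has dimensions [T].
alpha (angular acceleration) has dimensions [T^-2].

Left side: [T^-1]
Right side: [T^-3]

The two sides have different dimensions, so the equation is NOT dimensionally consistent.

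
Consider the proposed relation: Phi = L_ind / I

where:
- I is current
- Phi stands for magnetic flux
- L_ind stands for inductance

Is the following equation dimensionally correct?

No

I (current) has dimensions [I].
Phi (magnetic flux) has dimensions [I^-1 L^2 M T^-2].
L_ind (inductance) has dimensions [I^-2 L^2 M T^-2].

Left side: [I^-1 L^2 M T^-2]
Right side: [I^-3 L^2 M T^-2]

The two sides have different dimensions, so the equation is NOT dimensionally consistent.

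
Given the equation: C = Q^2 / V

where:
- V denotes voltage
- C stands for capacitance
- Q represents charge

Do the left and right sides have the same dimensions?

No

V (voltage) has dimensions [I^-1 L^2 M T^-3].
C (capacitance) has dimensions [I^2 L^-2 M^-1 T^4].
Q (charge) has dimensions [I T].

Left side: [I^2 L^-2 M^-1 T^4]
Right side: [I^3 L^-2 M^-1 T^5]

The two sides have different dimensions, so the equation is NOT dimensionally consistent.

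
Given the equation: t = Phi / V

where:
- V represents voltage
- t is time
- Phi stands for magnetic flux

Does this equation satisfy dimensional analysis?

Yes

V (voltage) has dimensions [I^-1 L^2 M T^-3].
t (time) has dimensions [T].
Phi (magnetic flux) has dimensions [I^-1 L^2 M T^-2].

Left side: [T]
Right side: [T]

Both sides have the same dimensions, so the equation is dimensionally consistent.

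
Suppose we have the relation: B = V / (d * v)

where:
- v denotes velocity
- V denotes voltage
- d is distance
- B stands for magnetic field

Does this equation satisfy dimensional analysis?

Yes

v (velocity) has dimensions [L T^-1].
V (voltage) has dimensions [I^-1 L^2 M T^-3].
d (distance) has dimensions [L].
B (magnetic field) has dimensions [I^-1 M T^-2].

Left side: [I^-1 M T^-2]
Right side: [I^-1 M T^-2]

Both sides have the same dimensions, so the equation is dimensionally consistent.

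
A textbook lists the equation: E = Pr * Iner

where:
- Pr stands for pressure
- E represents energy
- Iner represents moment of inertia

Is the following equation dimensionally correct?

No

Pr (pressure) has dimensions [L^-1 M T^-2].
E (energy) has dimensions [L^2 M T^-2].
Iner (moment of inertia) has dimensions [L^2 M].

Left side: [L^2 M T^-2]
Right side: [L M^2 T^-2]

The two sides have different dimensions, so the equation is NOT dimensionally consistent.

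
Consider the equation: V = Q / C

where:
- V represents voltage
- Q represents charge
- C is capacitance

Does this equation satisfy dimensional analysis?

Yes

V (voltage) has dimensions [I^-1 L^2 M T^-3].
Q (charge) has dimensions [I T].
C (capacitance) has dimensions [I^2 L^-2 M^-1 T^4].

Left side: [I^-1 L^2 M T^-3]
Right side: [I^-1 L^2 M T^-3]

Both sides have the same dimensions, so the equation is dimensionally consistent.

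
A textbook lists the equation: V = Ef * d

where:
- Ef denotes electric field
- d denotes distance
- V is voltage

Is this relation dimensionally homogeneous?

Yes

Ef (electric field) has dimensions [I^-1 L M T^-3].
d (distance) has dimensions [L].
V (voltage) has dimensions [I^-1 L^2 M T^-3].

Left side: [I^-1 L^2 M T^-3]
Right side: [I^-1 L^2 M T^-3]

Both sides have the same dimensions, so the equation is dimensionally consistent.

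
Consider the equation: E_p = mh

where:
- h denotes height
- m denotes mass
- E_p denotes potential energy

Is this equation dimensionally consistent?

No

h (height) has dimensions [L].
m (mass) has dimensions [M].
E_p (potential energy) has dimensions [L^2 M T^-2].

Left side: [L^2 M T^-2]
Right side: [L M]

The two sides have different dimensions, so the equation is NOT dimensionally consistent.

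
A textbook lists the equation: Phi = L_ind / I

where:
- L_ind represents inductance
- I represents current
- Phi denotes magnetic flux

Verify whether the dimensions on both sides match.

No

L_ind (inductance) has dimensions [I^-2 L^2 M T^-2].
I (current) has dimensions [I].
Phi (magnetic flux) has dimensions [I^-1 L^2 M T^-2].

Left side: [I^-1 L^2 M T^-2]
Right side: [I^-3 L^2 M T^-2]

The two sides have different dimensions, so the equation is NOT dimensionally consistent.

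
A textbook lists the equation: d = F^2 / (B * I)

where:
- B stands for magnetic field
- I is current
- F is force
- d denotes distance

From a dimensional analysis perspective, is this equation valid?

No

B (magnetic field) has dimensions [I^-1 M T^-2].
I (current) has dimensions [I].
F (force) has dimensions [L M T^-2].
d (distance) has dimensions [L].

Left side: [L]
Right side: [L^2 M T^-2]

The two sides have different dimensions, so the equation is NOT dimensionally consistent.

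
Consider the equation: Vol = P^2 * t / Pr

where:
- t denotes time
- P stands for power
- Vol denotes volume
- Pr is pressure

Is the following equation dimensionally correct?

No

t (time) has dimensions [T].
P (power) has dimensions [L^2 M T^-3].
Vol (volume) has dimensions [L^3].
Pr (pressure) has dimensions [L^-1 M T^-2].

Left side: [L^3]
Right side: [L^5 M T^-3]

The two sides have different dimensions, so the equation is NOT dimensionally consistent.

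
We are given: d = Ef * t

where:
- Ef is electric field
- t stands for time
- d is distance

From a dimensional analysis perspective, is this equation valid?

No

Ef (electric field) has dimensions [I^-1 L M T^-3].
t (time) has dimensions [T].
d (distance) has dimensions [L].

Left side: [L]
Right side: [I^-1 L M T^-2]

The two sides have different dimensions, so the equation is NOT dimensionally consistent.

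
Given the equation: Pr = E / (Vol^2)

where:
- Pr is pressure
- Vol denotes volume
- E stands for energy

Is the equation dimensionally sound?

No

Pr (pressure) has dimensions [L^-1 M T^-2].
Vol (volume) has dimensions [L^3].
E (energy) has dimensions [L^2 M T^-2].

Left side: [L^-1 M T^-2]
Right side: [L^-4 M T^-2]

The two sides have different dimensions, so the equation is NOT dimensionally consistent.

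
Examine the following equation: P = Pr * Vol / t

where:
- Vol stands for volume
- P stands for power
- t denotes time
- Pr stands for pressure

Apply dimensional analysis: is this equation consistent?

Yes

Vol (volume) has dimensions [L^3].
P (power) has dimensions [L^2 M T^-3].
t (time) has dimensions [T].
Pr (pressure) has dimensions [L^-1 M T^-2].

Left side: [L^2 M T^-3]
Right side: [L^2 M T^-3]

Both sides have the same dimensions, so the equation is dimensionally consistent.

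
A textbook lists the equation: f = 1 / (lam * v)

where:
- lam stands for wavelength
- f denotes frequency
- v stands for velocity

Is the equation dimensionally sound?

No

lam (wavelength) has dimensions [L].
f (frequency) has dimensions [T^-1].
v (velocity) has dimensions [L T^-1].

Left side: [T^-1]
Right side: [L^-2 T]

The two sides have different dimensions, so the equation is NOT dimensionally consistent.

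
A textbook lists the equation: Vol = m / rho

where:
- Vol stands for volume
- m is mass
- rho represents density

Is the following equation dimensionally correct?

Yes

Vol (volume) has dimensions [L^3].
m (mass) has dimensions [M].
rho (density) has dimensions [L^-3 M].

Left side: [L^3]
Right side: [L^3]

Both sides have the same dimensions, so the equation is dimensionally consistent.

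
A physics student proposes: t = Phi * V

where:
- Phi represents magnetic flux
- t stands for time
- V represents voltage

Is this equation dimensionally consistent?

No

Phi (magnetic flux) has dimensions [I^-1 L^2 M T^-2].
t (time) has dimensions [T].
V (voltage) has dimensions [I^-1 L^2 M T^-3].

Left side: [T]
Right side: [I^-2 L^4 M^2 T^-5]

The two sides have different dimensions, so the equation is NOT dimensionally consistent.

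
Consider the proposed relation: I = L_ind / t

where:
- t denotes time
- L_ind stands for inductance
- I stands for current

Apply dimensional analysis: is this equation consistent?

No

t (time) has dimensions [T].
L_ind (inductance) has dimensions [I^-2 L^2 M T^-2].
I (current) has dimensions [I].

Left side: [I]
Right side: [I^-2 L^2 M T^-3]

The two sides have different dimensions, so the equation is NOT dimensionally consistent.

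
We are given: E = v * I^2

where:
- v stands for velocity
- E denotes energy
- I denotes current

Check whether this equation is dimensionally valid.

No

v (velocity) has dimensions [L T^-1].
E (energy) has dimensions [L^2 M T^-2].
I (current) has dimensions [I].

Left side: [L^2 M T^-2]
Right side: [I^2 L T^-1]

The two sides have different dimensions, so the equation is NOT dimensionally consistent.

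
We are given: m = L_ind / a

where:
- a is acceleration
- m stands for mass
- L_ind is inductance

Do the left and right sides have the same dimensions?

No

a (acceleration) has dimensions [L T^-2].
m (mass) has dimensions [M].
L_ind (inductance) has dimensions [I^-2 L^2 M T^-2].

Left side: [M]
Right side: [I^-2 L M]

The two sides have different dimensions, so the equation is NOT dimensionally consistent.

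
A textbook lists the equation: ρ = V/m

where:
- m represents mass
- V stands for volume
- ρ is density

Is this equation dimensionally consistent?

No

m (mass) has dimensions [M].
V (volume) has dimensions [L^3].
ρ (density) has dimensions [L^-3 M].

Left side: [L^-3 M]
Right side: [L^3 M^-1]

The two sides have different dimensions, so the equation is NOT dimensionally consistent.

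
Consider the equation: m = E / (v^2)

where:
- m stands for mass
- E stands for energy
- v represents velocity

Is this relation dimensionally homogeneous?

Yes

m (mass) has dimensions [M].
E (energy) has dimensions [L^2 M T^-2].
v (velocity) has dimensions [L T^-1].

Left side: [M]
Right side: [M]

Both sides have the same dimensions, so the equation is dimensionally consistent.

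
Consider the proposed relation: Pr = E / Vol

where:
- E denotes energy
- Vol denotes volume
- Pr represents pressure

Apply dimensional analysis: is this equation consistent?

Yes

E (energy) has dimensions [L^2 M T^-2].
Vol (volume) has dimensions [L^3].
Pr (pressure) has dimensions [L^-1 M T^-2].

Left side: [L^-1 M T^-2]
Right side: [L^-1 M T^-2]

Both sides have the same dimensions, so the equation is dimensionally consistent.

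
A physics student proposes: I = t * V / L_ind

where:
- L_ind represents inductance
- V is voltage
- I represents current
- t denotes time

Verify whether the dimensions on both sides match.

Yes

L_ind (inductance) has dimensions [I^-2 L^2 M T^-2].
V (voltage) has dimensions [I^-1 L^2 M T^-3].
I (current) has dimensions [I].
t (time) has dimensions [T].

Left side: [I]
Right side: [I]

Both sides have the same dimensions, so the equation is dimensionally consistent.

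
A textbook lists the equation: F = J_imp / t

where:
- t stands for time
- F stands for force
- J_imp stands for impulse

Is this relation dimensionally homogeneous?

Yes

t (time) has dimensions [T].
F (force) has dimensions [L M T^-2].
J_imp (impulse) has dimensions [L M T^-1].

Left side: [L M T^-2]
Right side: [L M T^-2]

Both sides have the same dimensions, so the equation is dimensionally consistent.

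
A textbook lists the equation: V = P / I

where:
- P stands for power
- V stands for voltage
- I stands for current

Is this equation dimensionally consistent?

Yes

P (power) has dimensions [L^2 M T^-3].
V (voltage) has dimensions [I^-1 L^2 M T^-3].
I (current) has dimensions [I].

Left side: [I^-1 L^2 M T^-3]
Right side: [I^-1 L^2 M T^-3]

Both sides have the same dimensions, so the equation is dimensionally consistent.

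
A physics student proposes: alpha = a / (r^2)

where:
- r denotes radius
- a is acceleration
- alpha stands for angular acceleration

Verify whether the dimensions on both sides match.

No

r (radius) has dimensions [L].
a (acceleration) has dimensions [L T^-2].
alpha (angular acceleration) has dimensions [T^-2].

Left side: [T^-2]
Right side: [L^-1 T^-2]

The two sides have different dimensions, so the equation is NOT dimensionally consistent.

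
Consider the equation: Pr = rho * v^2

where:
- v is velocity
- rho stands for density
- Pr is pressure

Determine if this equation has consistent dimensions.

Yes

v (velocity) has dimensions [L T^-1].
rho (density) has dimensions [L^-3 M].
Pr (pressure) has dimensions [L^-1 M T^-2].

Left side: [L^-1 M T^-2]
Right side: [L^-1 M T^-2]

Both sides have the same dimensions, so the equation is dimensionally consistent.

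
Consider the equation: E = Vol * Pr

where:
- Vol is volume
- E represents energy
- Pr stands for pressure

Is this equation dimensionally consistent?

Yes

Vol (volume) has dimensions [L^3].
E (energy) has dimensions [L^2 M T^-2].
Pr (pressure) has dimensions [L^-1 M T^-2].

Left side: [L^2 M T^-2]
Right side: [L^2 M T^-2]

Both sides have the same dimensions, so the equation is dimensionally consistent.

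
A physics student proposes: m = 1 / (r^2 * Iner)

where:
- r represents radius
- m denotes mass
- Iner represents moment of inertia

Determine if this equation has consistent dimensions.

No

r (radius) has dimensions [L].
m (mass) has dimensions [M].
Iner (moment of inertia) has dimensions [L^2 M].

Left side: [M]
Right side: [L^-4 M^-1]

The two sides have different dimensions, so the equation is NOT dimensionally consistent.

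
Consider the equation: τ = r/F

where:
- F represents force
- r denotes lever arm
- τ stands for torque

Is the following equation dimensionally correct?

No

F (force) has dimensions [L M T^-2].
r (lever arm) has dimensions [L].
τ (torque) has dimensions [L^2 M T^-2].

Left side: [L^2 M T^-2]
Right side: [M^-1 T^2]

The two sides have different dimensions, so the equation is NOT dimensionally consistent.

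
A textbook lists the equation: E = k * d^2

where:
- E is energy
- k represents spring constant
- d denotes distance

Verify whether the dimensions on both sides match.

Yes

E (energy) has dimensions [L^2 M T^-2].
k (spring constant) has dimensions [M T^-2].
d (distance) has dimensions [L].

Left side: [L^2 M T^-2]
Right side: [L^2 M T^-2]

Both sides have the same dimensions, so the equation is dimensionally consistent.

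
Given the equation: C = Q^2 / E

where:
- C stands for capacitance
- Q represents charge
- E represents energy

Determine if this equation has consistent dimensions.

Yes

C (capacitance) has dimensions [I^2 L^-2 M^-1 T^4].
Q (charge) has dimensions [I T].
E (energy) has dimensions [L^2 M T^-2].

Left side: [I^2 L^-2 M^-1 T^4]
Right side: [I^2 L^-2 M^-1 T^4]

Both sides have the same dimensions, so the equation is dimensionally consistent.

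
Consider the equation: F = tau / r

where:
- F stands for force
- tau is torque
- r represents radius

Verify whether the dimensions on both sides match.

Yes

F (force) has dimensions [L M T^-2].
tau (torque) has dimensions [L^2 M T^-2].
r (radius) has dimensions [L].

Left side: [L M T^-2]
Right side: [L M T^-2]

Both sides have the same dimensions, so the equation is dimensionally consistent.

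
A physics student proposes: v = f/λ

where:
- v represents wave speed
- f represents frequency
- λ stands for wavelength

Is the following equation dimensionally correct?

No

v (wave speed) has dimensions [L T^-1].
f (frequency) has dimensions [T^-1].
λ (wavelength) has dimensions [L].

Left side: [L T^-1]
Right side: [L^-1 T^-1]

The two sides have different dimensions, so the equation is NOT dimensionally consistent.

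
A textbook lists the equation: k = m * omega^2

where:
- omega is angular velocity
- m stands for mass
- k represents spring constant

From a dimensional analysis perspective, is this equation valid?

Yes

omega (angular velocity) has dimensions [T^-1].
m (mass) has dimensions [M].
k (spring constant) has dimensions [M T^-2].

Left side: [M T^-2]
Right side: [M T^-2]

Both sides have the same dimensions, so the equation is dimensionally consistent.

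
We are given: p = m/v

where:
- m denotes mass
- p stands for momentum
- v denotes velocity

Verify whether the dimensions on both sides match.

No

m (mass) has dimensions [M].
p (momentum) has dimensions [L M T^-1].
v (velocity) has dimensions [L T^-1].

Left side: [L M T^-1]
Right side: [L^-1 M T]

The two sides have different dimensions, so the equation is NOT dimensionally consistent.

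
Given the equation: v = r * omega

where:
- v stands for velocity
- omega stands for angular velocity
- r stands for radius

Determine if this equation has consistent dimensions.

Yes

v (velocity) has dimensions [L T^-1].
omega (angular velocity) has dimensions [T^-1].
r (radius) has dimensions [L].

Left side: [L T^-1]
Right side: [L T^-1]

Both sides have the same dimensions, so the equation is dimensionally consistent.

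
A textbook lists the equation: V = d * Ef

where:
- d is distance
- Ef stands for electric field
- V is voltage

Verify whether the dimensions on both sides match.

Yes

d (distance) has dimensions [L].
Ef (electric field) has dimensions [I^-1 L M T^-3].
V (voltage) has dimensions [I^-1 L^2 M T^-3].

Left side: [I^-1 L^2 M T^-3]
Right side: [I^-1 L^2 M T^-3]

Both sides have the same dimensions, so the equation is dimensionally consistent.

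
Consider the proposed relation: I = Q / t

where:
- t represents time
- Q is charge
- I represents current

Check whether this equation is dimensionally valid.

Yes

t (time) has dimensions [T].
Q (charge) has dimensions [I T].
I (current) has dimensions [I].

Left side: [I]
Right side: [I]

Both sides have the same dimensions, so the equation is dimensionally consistent.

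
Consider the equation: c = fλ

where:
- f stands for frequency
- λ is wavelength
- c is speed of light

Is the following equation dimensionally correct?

Yes

f (frequency) has dimensions [T^-1].
λ (wavelength) has dimensions [L].
c (speed of light) has dimensions [L T^-1].

Left side: [L T^-1]
Right side: [L T^-1]

Both sides have the same dimensions, so the equation is dimensionally consistent.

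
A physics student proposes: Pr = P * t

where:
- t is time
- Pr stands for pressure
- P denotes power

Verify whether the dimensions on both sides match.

No

t (time) has dimensions [T].
Pr (pressure) has dimensions [L^-1 M T^-2].
P (power) has dimensions [L^2 M T^-3].

Left side: [L^-1 M T^-2]
Right side: [L^2 M T^-2]

The two sides have different dimensions, so the equation is NOT dimensionally consistent.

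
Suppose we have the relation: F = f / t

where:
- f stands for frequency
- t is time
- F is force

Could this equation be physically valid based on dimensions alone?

No

f (frequency) has dimensions [T^-1].
t (time) has dimensions [T].
F (force) has dimensions [L M T^-2].

Left side: [L M T^-2]
Right side: [T^-2]

The two sides have different dimensions, so the equation is NOT dimensionally consistent.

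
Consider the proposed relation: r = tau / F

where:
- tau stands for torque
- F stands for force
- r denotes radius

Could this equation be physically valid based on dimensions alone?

Yes

tau (torque) has dimensions [L^2 M T^-2].
F (force) has dimensions [L M T^-2].
r (radius) has dimensions [L].

Left side: [L]
Right side: [L]

Both sides have the same dimensions, so the equation is dimensionally consistent.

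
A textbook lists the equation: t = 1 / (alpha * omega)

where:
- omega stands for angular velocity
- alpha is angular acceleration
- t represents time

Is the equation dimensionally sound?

No

omega (angular velocity) has dimensions [T^-1].
alpha (angular acceleration) has dimensions [T^-2].
t (time) has dimensions [T].

Left side: [T]
Right side: [T^3]

The two sides have different dimensions, so the equation is NOT dimensionally consistent.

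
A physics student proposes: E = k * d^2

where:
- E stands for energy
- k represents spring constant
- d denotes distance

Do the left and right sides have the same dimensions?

Yes

E (energy) has dimensions [L^2 M T^-2].
k (spring constant) has dimensions [M T^-2].
d (distance) has dimensions [L].

Left side: [L^2 M T^-2]
Right side: [L^2 M T^-2]

Both sides have the same dimensions, so the equation is dimensionally consistent.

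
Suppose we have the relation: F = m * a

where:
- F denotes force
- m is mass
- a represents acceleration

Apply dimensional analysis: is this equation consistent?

Yes

F (force) has dimensions [L M T^-2].
m (mass) has dimensions [M].
a (acceleration) has dimensions [L T^-2].

Left side: [L M T^-2]
Right side: [L M T^-2]

Both sides have the same dimensions, so the equation is dimensionally consistent.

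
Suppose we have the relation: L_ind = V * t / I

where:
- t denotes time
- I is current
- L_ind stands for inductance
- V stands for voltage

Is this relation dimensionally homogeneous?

Yes

t (time) has dimensions [T].
I (current) has dimensions [I].
L_ind (inductance) has dimensions [I^-2 L^2 M T^-2].
V (voltage) has dimensions [I^-1 L^2 M T^-3].

Left side: [I^-2 L^2 M T^-2]
Right side: [I^-2 L^2 M T^-2]

Both sides have the same dimensions, so the equation is dimensionally consistent.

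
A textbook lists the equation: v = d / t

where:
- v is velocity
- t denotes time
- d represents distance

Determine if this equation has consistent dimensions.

Yes

v (velocity) has dimensions [L T^-1].
t (time) has dimensions [T].
d (distance) has dimensions [L].

Left side: [L T^-1]
Right side: [L T^-1]

Both sides have the same dimensions, so the equation is dimensionally consistent.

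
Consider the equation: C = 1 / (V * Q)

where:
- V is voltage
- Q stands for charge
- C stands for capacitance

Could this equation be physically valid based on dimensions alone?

No

V (voltage) has dimensions [I^-1 L^2 M T^-3].
Q (charge) has dimensions [I T].
C (capacitance) has dimensions [I^2 L^-2 M^-1 T^4].

Left side: [I^2 L^-2 M^-1 T^4]
Right side: [L^-2 M^-1 T^2]

The two sides have different dimensions, so the equation is NOT dimensionally consistent.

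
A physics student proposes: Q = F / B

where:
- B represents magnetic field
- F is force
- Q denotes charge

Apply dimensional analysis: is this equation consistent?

No

B (magnetic field) has dimensions [I^-1 M T^-2].
F (force) has dimensions [L M T^-2].
Q (charge) has dimensions [I T].

Left side: [I T]
Right side: [I L]

The two sides have different dimensions, so the equation is NOT dimensionally consistent.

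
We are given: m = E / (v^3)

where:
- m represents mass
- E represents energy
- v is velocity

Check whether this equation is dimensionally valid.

No

m (mass) has dimensions [M].
E (energy) has dimensions [L^2 M T^-2].
v (velocity) has dimensions [L T^-1].

Left side: [M]
Right side: [L^-1 M T]

The two sides have different dimensions, so the equation is NOT dimensionally consistent.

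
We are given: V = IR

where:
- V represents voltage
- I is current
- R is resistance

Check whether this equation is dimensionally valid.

Yes

V (voltage) has dimensions [I^-1 L^2 M T^-3].
I (current) has dimensions [I].
R (resistance) has dimensions [I^-2 L^2 M T^-3].

Left side: [I^-1 L^2 M T^-3]
Right side: [I^-1 L^2 M T^-3]

Both sides have the same dimensions, so the equation is dimensionally consistent.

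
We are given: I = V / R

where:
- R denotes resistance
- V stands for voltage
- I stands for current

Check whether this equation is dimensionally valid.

Yes

R (resistance) has dimensions [I^-2 L^2 M T^-3].
V (voltage) has dimensions [I^-1 L^2 M T^-3].
I (current) has dimensions [I].

Left side: [I]
Right side: [I]

Both sides have the same dimensions, so the equation is dimensionally consistent.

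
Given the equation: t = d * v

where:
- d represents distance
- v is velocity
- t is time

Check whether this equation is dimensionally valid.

No

d (distance) has dimensions [L].
v (velocity) has dimensions [L T^-1].
t (time) has dimensions [T].

Left side: [T]
Right side: [L^2 T^-1]

The two sides have different dimensions, so the equation is NOT dimensionally consistent.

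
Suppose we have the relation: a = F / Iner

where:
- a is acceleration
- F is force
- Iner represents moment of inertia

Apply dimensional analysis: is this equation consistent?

No

a (acceleration) has dimensions [L T^-2].
F (force) has dimensions [L M T^-2].
Iner (moment of inertia) has dimensions [L^2 M].

Left side: [L T^-2]
Right side: [L^-1 T^-2]

The two sides have different dimensions, so the equation is NOT dimensionally consistent.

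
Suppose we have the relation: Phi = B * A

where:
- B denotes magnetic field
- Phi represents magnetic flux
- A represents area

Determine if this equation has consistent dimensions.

Yes

B (magnetic field) has dimensions [I^-1 M T^-2].
Phi (magnetic flux) has dimensions [I^-1 L^2 M T^-2].
A (area) has dimensions [L^2].

Left side: [I^-1 L^2 M T^-2]
Right side: [I^-1 L^2 M T^-2]

Both sides have the same dimensions, so the equation is dimensionally consistent.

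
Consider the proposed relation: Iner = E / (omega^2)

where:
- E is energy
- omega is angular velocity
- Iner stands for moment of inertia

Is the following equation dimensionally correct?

Yes

E (energy) has dimensions [L^2 M T^-2].
omega (angular velocity) has dimensions [T^-1].
Iner (moment of inertia) has dimensions [L^2 M].

Left side: [L^2 M]
Right side: [L^2 M]

Both sides have the same dimensions, so the equation is dimensionally consistent.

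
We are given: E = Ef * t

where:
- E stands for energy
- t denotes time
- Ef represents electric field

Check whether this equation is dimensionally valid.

No

E (energy) has dimensions [L^2 M T^-2].
t (time) has dimensions [T].
Ef (electric field) has dimensions [I^-1 L M T^-3].

Left side: [L^2 M T^-2]
Right side: [I^-1 L M T^-2]

The two sides have different dimensions, so the equation is NOT dimensionally consistent.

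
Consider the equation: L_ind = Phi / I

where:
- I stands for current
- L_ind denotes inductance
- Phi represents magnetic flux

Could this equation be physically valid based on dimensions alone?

Yes

I (current) has dimensions [I].
L_ind (inductance) has dimensions [I^-2 L^2 M T^-2].
Phi (magnetic flux) has dimensions [I^-1 L^2 M T^-2].

Left side: [I^-2 L^2 M T^-2]
Right side: [I^-2 L^2 M T^-2]

Both sides have the same dimensions, so the equation is dimensionally consistent.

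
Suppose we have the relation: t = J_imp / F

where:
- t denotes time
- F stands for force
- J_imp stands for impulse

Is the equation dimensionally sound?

Yes

t (time) has dimensions [T].
F (force) has dimensions [L M T^-2].
J_imp (impulse) has dimensions [L M T^-1].

Left side: [T]
Right side: [T]

Both sides have the same dimensions, so the equation is dimensionally consistent.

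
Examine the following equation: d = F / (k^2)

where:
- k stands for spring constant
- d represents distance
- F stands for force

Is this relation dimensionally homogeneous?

No

k (spring constant) has dimensions [M T^-2].
d (distance) has dimensions [L].
F (force) has dimensions [L M T^-2].

Left side: [L]
Right side: [L M^-1 T^2]

The two sides have different dimensions, so the equation is NOT dimensionally consistent.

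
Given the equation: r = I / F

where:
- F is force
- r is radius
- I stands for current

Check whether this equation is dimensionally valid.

No

F (force) has dimensions [L M T^-2].
r (radius) has dimensions [L].
I (current) has dimensions [I].

Left side: [L]
Right side: [I L^-1 M^-1 T^2]

The two sides have different dimensions, so the equation is NOT dimensionally consistent.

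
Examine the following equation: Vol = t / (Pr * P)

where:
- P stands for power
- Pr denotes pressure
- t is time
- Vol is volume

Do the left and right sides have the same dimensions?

No

P (power) has dimensions [L^2 M T^-3].
Pr (pressure) has dimensions [L^-1 M T^-2].
t (time) has dimensions [T].
Vol (volume) has dimensions [L^3].

Left side: [L^3]
Right side: [L^-1 M^-2 T^6]

The two sides have different dimensions, so the equation is NOT dimensionally consistent.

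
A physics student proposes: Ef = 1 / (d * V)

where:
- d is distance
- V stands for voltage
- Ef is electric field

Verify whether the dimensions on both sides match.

No

d (distance) has dimensions [L].
V (voltage) has dimensions [I^-1 L^2 M T^-3].
Ef (electric field) has dimensions [I^-1 L M T^-3].

Left side: [I^-1 L M T^-3]
Right side: [I L^-3 M^-1 T^3]

The two sides have different dimensions, so the equation is NOT dimensionally consistent.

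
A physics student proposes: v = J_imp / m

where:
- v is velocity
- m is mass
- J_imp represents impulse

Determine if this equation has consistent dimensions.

Yes

v (velocity) has dimensions [L T^-1].
m (mass) has dimensions [M].
J_imp (impulse) has dimensions [L M T^-1].

Left side: [L T^-1]
Right side: [L T^-1]

Both sides have the same dimensions, so the equation is dimensionally consistent.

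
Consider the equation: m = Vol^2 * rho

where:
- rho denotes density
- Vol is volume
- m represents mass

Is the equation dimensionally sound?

No

rho (density) has dimensions [L^-3 M].
Vol (volume) has dimensions [L^3].
m (mass) has dimensions [M].

Left side: [M]
Right side: [L^3 M]

The two sides have different dimensions, so the equation is NOT dimensionally consistent.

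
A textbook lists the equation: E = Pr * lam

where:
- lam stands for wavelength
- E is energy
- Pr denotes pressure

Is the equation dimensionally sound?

No

lam (wavelength) has dimensions [L].
E (energy) has dimensions [L^2 M T^-2].
Pr (pressure) has dimensions [L^-1 M T^-2].

Left side: [L^2 M T^-2]
Right side: [M T^-2]

The two sides have different dimensions, so the equation is NOT dimensionally consistent.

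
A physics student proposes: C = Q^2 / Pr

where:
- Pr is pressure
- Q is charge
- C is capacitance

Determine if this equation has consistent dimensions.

No

Pr (pressure) has dimensions [L^-1 M T^-2].
Q (charge) has dimensions [I T].
C (capacitance) has dimensions [I^2 L^-2 M^-1 T^4].

Left side: [I^2 L^-2 M^-1 T^4]
Right side: [I^2 L M^-1 T^4]

The two sides have different dimensions, so the equation is NOT dimensionally consistent.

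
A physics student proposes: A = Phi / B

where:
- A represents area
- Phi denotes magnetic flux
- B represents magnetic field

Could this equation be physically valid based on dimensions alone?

Yes

A (area) has dimensions [L^2].
Phi (magnetic flux) has dimensions [I^-1 L^2 M T^-2].
B (magnetic field) has dimensions [I^-1 M T^-2].

Left side: [L^2]
Right side: [L^2]

Both sides have the same dimensions, so the equation is dimensionally consistent.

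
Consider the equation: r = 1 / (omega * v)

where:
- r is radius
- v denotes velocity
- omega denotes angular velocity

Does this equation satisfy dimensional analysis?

No

r (radius) has dimensions [L].
v (velocity) has dimensions [L T^-1].
omega (angular velocity) has dimensions [T^-1].

Left side: [L]
Right side: [L^-1 T^2]

The two sides have different dimensions, so the equation is NOT dimensionally consistent.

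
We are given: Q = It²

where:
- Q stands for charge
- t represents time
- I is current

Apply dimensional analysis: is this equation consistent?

No

Q (charge) has dimensions [I T].
t (time) has dimensions [T].
I (current) has dimensions [I].

Left side: [I T]
Right side: [I T^2]

The two sides have different dimensions, so the equation is NOT dimensionally consistent.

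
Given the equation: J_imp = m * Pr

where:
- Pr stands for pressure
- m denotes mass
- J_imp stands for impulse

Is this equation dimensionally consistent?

No

Pr (pressure) has dimensions [L^-1 M T^-2].
m (mass) has dimensions [M].
J_imp (impulse) has dimensions [L M T^-1].

Left side: [L M T^-1]
Right side: [L^-1 M^2 T^-2]

The two sides have different dimensions, so the equation is NOT dimensionally consistent.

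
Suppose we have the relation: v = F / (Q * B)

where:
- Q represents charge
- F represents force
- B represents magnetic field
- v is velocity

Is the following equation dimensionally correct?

Yes

Q (charge) has dimensions [I T].
F (force) has dimensions [L M T^-2].
B (magnetic field) has dimensions [I^-1 M T^-2].
v (velocity) has dimensions [L T^-1].

Left side: [L T^-1]
Right side: [L T^-1]

Both sides have the same dimensions, so the equation is dimensionally consistent.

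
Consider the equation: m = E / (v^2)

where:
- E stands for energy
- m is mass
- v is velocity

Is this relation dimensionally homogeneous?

Yes

E (energy) has dimensions [L^2 M T^-2].
m (mass) has dimensions [M].
v (velocity) has dimensions [L T^-1].

Left side: [M]
Right side: [M]

Both sides have the same dimensions, so the equation is dimensionally consistent.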